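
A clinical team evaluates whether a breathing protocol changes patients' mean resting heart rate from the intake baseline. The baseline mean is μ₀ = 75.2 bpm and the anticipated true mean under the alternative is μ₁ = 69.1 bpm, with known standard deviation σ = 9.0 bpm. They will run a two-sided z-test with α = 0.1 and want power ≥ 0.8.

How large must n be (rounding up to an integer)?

n = 14

Standardized effect: d = |μ₁ − μ₀| / σ = |69.1 − 75.2| / 9.0 = 0.6778
For power 0.8 need Φ(δ − z_{0.05}) = 0.8, so δ = z_{0.05} + z_{0.20} = 1.645 + 0.842 = 2.486.
(The Φ(−δ − z_{α/2}) term is vanishingly small for δ > 0 and is dropped in the standard sample-size formula.)
δ = d·√n ⇒ n = (δ/d)² = (2.486 / 0.6778)² = 13.46.
Rounding up, n = 14.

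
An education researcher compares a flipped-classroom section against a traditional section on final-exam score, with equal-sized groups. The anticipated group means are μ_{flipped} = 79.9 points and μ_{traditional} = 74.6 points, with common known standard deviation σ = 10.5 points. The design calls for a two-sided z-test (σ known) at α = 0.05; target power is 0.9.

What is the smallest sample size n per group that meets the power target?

n = 83 per group

Standardized effect: d = |μ_{flipped} − μ_{traditional}| / σ = |79.9 − 74.6| / 10.5 = 0.5048
For power 0.9 need Φ(δ − z_{0.025}) = 0.9, so δ = z_{0.025} + z_{0.10} = 1.960 + 1.282 = 3.242.
(The Φ(−δ − z_{α/2}) term is vanishingly small for δ > 0 and is dropped in the standard sample-size formula.)
δ = d·√(n/2) ⇒ n = 2(δ/d)² = 2 × (3.242 / 0.5048)² = 82.48.
Rounding up, n = 83 per group.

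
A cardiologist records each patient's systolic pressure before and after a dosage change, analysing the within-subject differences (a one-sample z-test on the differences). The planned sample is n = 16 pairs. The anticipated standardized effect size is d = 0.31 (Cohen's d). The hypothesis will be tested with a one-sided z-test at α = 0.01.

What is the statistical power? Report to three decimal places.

Noncentrality parameter: δ = d·√n = 0.31 × √16 = 1.2400
Critical value for a one-sided test at α = 0.01: z_α = 2.326.
Power = Φ(δ − 2.326) = Φ(-1.086) = 0.1387.

Power ≈ 0.139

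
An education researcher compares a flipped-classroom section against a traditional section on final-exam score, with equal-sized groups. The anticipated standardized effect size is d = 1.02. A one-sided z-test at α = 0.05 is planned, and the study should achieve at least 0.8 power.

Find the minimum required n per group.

For power 0.8 need Φ(δ − z_{0.05}) = 0.8, so δ = z_{0.05} + z_{0.20} = 1.645 + 0.842 = 2.486.
δ = d·√(n/2) ⇒ n = 2(δ/d)² = 2 × (2.486 / 1.02)² = 11.88.
Round up to the next whole unit.

n = 12 per group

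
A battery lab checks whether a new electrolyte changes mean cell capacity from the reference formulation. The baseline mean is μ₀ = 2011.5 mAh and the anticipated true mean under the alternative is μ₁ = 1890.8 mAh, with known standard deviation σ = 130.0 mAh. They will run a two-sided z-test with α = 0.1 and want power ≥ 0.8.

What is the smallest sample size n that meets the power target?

n = 8

Standardized effect: d = |μ₁ − μ₀| / σ = |1890.8 − 2011.5| / 130.0 = 0.9285
Set Φ(δ − 1.645) = 0.8; then δ − 1.645 = Φ⁻¹(0.8) = 0.842, giving δ = 2.486.
(Ignoring the negligible lower-tail rejection probability gives the usual closed-form inversion.)
δ = d·√n ⇒ n = (δ/d)² = (2.486 / 0.9285)² = 7.17.
Round up to the next whole unit.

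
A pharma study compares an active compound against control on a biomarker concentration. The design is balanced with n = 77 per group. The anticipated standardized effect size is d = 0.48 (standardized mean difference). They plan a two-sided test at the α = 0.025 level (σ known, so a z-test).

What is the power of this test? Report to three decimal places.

Noncentrality parameter: λ = d·√(n/2) = 0.48 × √(77/2) = 2.9783
Two-sided α = 0.025 → critical value z_{0.0125} = 2.241.
Power = Φ(λ − 2.241) + Φ(−λ − 2.241) = Φ(0.737) + Φ(-5.220) = 0.7694 + 0.0000 = 0.7694.

Power ≈ 0.769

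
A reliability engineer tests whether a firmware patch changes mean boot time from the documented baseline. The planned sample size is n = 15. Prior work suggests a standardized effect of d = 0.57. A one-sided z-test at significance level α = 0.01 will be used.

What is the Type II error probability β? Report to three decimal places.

β ≈ 0.547

Noncentrality parameter: δ = d·√n = 0.57 × √15 = 2.2076
Critical value for a one-sided test at α = 0.01: z_α = 2.326.
Power = Φ(δ − 2.326) = Φ(-0.119) = 0.4527.
Type II error: β = 1 − power = 1 − 0.4527 = 0.5473.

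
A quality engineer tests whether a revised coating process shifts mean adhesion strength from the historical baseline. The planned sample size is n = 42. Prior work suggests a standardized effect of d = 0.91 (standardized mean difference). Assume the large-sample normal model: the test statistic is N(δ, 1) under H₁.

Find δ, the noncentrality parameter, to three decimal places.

δ ≈ 5.897

δ = d·√n = 0.91 × √42 = 5.8975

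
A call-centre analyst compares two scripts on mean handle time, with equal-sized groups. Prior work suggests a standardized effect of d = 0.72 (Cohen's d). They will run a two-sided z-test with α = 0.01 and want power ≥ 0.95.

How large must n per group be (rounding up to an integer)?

For power 0.95 need Φ(δ − z_{0.005}) = 0.95, so δ = z_{0.005} + z_{0.05} = 2.576 + 1.645 = 4.221.
(For δ > 0 the lower-tail rejection region contributes negligibly to power, so the one-term inversion is standard.)
δ = d·√(n/2) ⇒ n = 2(δ/d)² = 2 × (4.221 / 0.72)² = 68.73.
Rounding up, n = 69 per group.

n = 69 per group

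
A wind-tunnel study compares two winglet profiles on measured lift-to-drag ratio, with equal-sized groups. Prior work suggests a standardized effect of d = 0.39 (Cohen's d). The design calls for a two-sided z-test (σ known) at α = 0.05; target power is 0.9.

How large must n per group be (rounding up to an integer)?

Set Φ(δ − 1.960) = 0.9; then δ − 1.960 = Φ⁻¹(0.9) = 1.282, giving δ = 3.242.
(Ignoring the negligible lower-tail rejection probability gives the usual closed-form inversion.)
δ = d·√(n/2) ⇒ n = 2(δ/d)² = 2 × (3.242 / 0.39)² = 138.16.
Rounding up, n = 139 per group.

n = 139 per group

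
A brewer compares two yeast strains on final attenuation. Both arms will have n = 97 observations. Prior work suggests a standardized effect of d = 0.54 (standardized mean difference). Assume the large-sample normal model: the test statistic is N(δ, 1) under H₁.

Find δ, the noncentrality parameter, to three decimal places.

δ ≈ 3.761

The noncentrality parameter scales effect size by the design's sample-size factor: δ = d·√(n/2) = 0.54 × √(97/2) = 3.7607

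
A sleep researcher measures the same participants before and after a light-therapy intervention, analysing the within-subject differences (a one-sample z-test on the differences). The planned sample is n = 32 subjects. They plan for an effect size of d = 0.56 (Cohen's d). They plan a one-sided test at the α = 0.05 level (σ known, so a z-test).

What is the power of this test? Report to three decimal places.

Noncentrality parameter: δ = d·√n = 0.56 × √32 = 3.1678
Critical value for a one-sided test at α = 0.05: z_α = 1.645.
Power = Φ(δ − 1.645) = Φ(1.523) = 0.9361.

Power ≈ 0.936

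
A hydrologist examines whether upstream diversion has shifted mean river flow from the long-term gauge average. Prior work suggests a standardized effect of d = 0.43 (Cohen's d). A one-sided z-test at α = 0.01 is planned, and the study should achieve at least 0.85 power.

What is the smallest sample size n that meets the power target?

For power 0.85 need Φ(δ − z_{0.01}) = 0.85, so δ = z_{0.01} + z_{0.15} = 2.326 + 1.036 = 3.363.
δ = d·√n ⇒ n = (δ/d)² = (3.363 / 0.43)² = 61.16.
Rounding up, n = 62.

n = 62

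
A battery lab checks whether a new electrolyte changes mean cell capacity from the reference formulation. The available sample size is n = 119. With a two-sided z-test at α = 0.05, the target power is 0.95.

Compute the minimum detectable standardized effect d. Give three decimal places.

d ≈ 0.330

Required noncentrality: δ = z_{0.025} + z_{0.05} = 1.960 + 1.645 = 3.605.
(The second rejection-region term Φ(−δ − z_{α/2}) is negligible and dropped.)
δ = d·√n ⇒ d = δ/√n = 3.605/√119 = 0.3305.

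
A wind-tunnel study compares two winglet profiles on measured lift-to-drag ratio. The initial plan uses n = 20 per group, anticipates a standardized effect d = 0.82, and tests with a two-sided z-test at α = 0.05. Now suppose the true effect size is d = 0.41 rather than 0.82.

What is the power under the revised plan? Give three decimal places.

With d = 0.41: δ = d·√(n/2) = 0.41 × √(20/2) = 1.2965. Critical value z_{0.025} = 1.960.
Revised power = Φ(δ − 1.960) + Φ(−δ − 1.960) = Φ(-0.663) + Φ(-3.256) = 0.2535 + 0.0006 = 0.2541.

Power ≈ 0.254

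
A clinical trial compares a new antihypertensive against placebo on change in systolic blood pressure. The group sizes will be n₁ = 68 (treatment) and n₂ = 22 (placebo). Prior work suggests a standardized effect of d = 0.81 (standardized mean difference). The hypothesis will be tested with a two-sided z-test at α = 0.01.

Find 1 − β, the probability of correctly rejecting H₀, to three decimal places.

Noncentrality parameter: δ = d / √(1/n₁ + 1/n₂) = 0.81 / √(1/68 + 1/22) = 3.3024
Two-sided α = 0.01 → critical value z_{0.005} = 2.576.
Power = Φ(δ − 2.576) + Φ(−δ − 2.576) = Φ(0.727) + Φ(-5.878) = 0.7663 + 0.0000 = 0.7663.

Power ≈ 0.766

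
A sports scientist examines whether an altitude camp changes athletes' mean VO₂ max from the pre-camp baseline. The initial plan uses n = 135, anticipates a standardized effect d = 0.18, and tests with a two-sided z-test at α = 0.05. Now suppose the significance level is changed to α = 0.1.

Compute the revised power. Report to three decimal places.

δ = d·√n = 0.18 × √135 = 2.0914 (unchanged). New critical value: z_{0.05} = 1.645.
Revised power = Φ(δ − 1.645) + Φ(−δ − 1.645) = Φ(0.447) + Φ(-3.736) = 0.6724 + 0.0001 = 0.6725.

Power ≈ 0.672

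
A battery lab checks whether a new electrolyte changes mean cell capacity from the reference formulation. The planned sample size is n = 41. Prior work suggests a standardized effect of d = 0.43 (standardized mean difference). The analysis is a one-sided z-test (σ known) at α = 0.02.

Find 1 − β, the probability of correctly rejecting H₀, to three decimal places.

Power ≈ 0.758

Noncentrality parameter: δ = d·√n = 0.43 × √41 = 2.7533
Critical value for a one-sided test at α = 0.02: z_α = 2.054.
Power = Φ(δ − 2.054) = Φ(0.700) = 0.7579.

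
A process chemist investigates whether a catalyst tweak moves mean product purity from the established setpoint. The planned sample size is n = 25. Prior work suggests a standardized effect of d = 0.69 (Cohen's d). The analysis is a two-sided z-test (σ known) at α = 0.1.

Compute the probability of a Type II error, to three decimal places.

β ≈ 0.036

Noncentrality parameter: δ = d·√n = 0.69 × √25 = 3.4500
Critical value for a two-sided test at α = 0.1: z_{α/2} = 1.645.
Power = Φ(δ − 1.645) + Φ(−δ − 1.645) = Φ(1.805) + Φ(-5.095) = 0.9645 + 0.0000 = 0.9645.
Type II error: β = 1 − power = 1 − 0.9645 = 0.0355.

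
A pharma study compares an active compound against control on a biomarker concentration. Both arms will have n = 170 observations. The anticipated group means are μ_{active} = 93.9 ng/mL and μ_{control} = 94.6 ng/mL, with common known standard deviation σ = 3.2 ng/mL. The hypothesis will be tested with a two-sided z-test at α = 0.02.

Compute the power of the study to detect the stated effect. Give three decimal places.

Power ≈ 0.378

Standardized effect: d = |μ_{active} − μ_{control}| / σ = |93.9 − 94.6| / 3.2 = 0.2187
Noncentrality parameter: δ = d·√(n/2) = 0.2187 × √(170/2) = 2.0168
Critical value for a two-sided test at α = 0.02: z_{α/2} = 2.326.
Power = Φ(δ − 2.326) + Φ(−δ − 2.326) = Φ(-0.310) + Φ(-4.343) = 0.3784 + 0.0000 = 0.3785.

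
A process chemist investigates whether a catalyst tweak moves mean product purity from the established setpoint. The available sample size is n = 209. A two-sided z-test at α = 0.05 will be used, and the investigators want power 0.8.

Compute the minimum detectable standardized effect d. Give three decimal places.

Need Φ(δ − 1.960) = 0.8, so δ = 1.960 + 0.842 = 2.802.
(The second rejection-region term Φ(−δ − z_{α/2}) is negligible and dropped.)
δ = d·√n ⇒ d = δ/√n = 2.802/√209 = 0.1938.

d ≈ 0.194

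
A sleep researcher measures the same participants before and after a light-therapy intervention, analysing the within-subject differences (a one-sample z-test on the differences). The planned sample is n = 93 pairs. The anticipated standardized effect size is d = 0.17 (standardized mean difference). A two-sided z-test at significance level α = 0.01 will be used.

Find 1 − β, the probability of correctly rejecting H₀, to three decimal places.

Power ≈ 0.175

Noncentrality parameter: δ = d·√n = 0.17 × √93 = 1.6394
Two-sided α = 0.01 → critical value z_{0.005} = 2.576.
Power = Φ(δ − 2.576) + Φ(−δ − 2.576) = Φ(-0.936) + Φ(-4.215) = 0.1745 + 0.0000 = 0.1745.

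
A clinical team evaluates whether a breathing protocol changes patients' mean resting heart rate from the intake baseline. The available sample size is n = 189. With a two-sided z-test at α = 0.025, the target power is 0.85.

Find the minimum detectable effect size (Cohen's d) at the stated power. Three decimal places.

Required noncentrality: δ = z_{0.0125} + z_{0.15} = 2.241 + 1.036 = 3.278.
(Lower-tail contribution to power is negligible for δ > 0.)
δ = d·√n ⇒ d = δ/√n = 3.278/√189 = 0.2384.

d ≈ 0.238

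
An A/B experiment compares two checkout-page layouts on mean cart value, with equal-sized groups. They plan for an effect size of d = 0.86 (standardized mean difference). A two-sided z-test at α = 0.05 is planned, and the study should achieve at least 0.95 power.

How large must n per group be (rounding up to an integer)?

Set Φ(δ − 1.960) = 0.95; then δ − 1.960 = Φ⁻¹(0.95) = 1.645, giving δ = 3.605.
(The Φ(−δ − z_{α/2}) term is vanishingly small for δ > 0 and is dropped in the standard sample-size formula.)
δ = d·√(n/2) ⇒ n = 2(δ/d)² = 2 × (3.605 / 0.86)² = 35.14.
Rounding up, n = 36 per group.

n = 36 per group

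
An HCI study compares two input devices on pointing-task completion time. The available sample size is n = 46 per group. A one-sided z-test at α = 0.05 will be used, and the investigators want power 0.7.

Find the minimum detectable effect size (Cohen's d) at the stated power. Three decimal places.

Need Φ(δ − 1.645) = 0.7, so δ = 1.645 + 0.524 = 2.169.
δ = d·√(n/2) ⇒ d = δ/√(n/2) = 2.169/√(46/2) = 0.4523.

d ≈ 0.452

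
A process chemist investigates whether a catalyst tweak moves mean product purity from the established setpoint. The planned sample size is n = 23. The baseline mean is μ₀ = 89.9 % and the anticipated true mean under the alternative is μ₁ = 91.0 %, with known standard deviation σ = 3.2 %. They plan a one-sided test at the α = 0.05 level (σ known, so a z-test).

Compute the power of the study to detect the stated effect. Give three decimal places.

Standardized effect: d = |μ₁ − μ₀| / σ = |91.0 − 89.9| / 3.2 = 0.3438
Noncentrality parameter: δ = d·√n = 0.3438 × √23 = 1.6486
Critical value for a one-sided test at α = 0.05: z_α = 1.645.
Power = Φ(δ − 1.645) = Φ(0.004) = 0.5015.

Power ≈ 0.501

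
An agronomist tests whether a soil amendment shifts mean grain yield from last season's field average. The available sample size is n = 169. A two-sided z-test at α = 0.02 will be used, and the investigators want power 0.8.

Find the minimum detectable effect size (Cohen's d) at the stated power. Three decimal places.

d ≈ 0.244

Need Φ(δ − 2.326) = 0.8, so δ = 2.326 + 0.842 = 3.168.
(Lower-tail contribution to power is negligible for δ > 0.)
δ = d·√n ⇒ d = δ/√n = 3.168/√169 = 0.2437.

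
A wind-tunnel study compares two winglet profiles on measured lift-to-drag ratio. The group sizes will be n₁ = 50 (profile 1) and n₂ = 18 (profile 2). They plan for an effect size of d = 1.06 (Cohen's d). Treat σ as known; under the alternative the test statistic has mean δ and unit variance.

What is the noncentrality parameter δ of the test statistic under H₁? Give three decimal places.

The noncentrality parameter scales effect size by the design's sample-size factor: δ = d / √(1/n₁ + 1/n₂) = 1.06 / √(1/50 + 1/18) = 3.8563

δ ≈ 3.856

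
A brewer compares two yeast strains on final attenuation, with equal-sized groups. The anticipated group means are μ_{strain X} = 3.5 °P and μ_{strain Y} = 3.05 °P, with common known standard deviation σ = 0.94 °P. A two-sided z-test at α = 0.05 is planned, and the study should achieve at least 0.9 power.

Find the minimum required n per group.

Standardized effect: d = |μ_{strain X} − μ_{strain Y}| / σ = |3.5 − 3.05| / 0.94 = 0.4787
For power 0.9 need Φ(δ − z_{0.025}) = 0.9, so δ = z_{0.025} + z_{0.10} = 1.960 + 1.282 = 3.242.
(Ignoring the negligible lower-tail rejection probability gives the usual closed-form inversion.)
δ = d·√(n/2) ⇒ n = 2(δ/d)² = 2 × (3.242 / 0.4787)² = 91.70.
Rounding up, n = 92 per group.

n = 92 per group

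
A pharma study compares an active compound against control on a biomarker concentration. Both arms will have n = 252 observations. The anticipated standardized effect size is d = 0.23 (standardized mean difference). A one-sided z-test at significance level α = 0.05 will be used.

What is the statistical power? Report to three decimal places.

Power ≈ 0.826

Noncentrality parameter: λ = d·√(n/2) = 0.23 × √(252/2) = 2.5817
One-sided α = 0.05 → critical value z_{0.05} = 1.645.
Power = Φ(λ − 1.645) = Φ(0.937) = 0.8256.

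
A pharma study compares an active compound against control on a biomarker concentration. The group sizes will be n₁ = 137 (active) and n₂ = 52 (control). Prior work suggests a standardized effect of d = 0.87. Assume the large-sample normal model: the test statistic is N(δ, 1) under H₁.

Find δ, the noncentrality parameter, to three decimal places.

δ = d / √(1/n₁ + 1/n₂) = 0.87 / √(1/137 + 1/52) = 5.3413

δ ≈ 5.341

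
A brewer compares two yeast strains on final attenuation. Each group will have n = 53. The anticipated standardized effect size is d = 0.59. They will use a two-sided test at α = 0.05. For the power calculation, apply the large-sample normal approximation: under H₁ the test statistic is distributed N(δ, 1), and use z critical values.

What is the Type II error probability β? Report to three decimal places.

β ≈ 0.141

Noncentrality parameter: δ = d·√(n/2) = 0.59 × √(53/2) = 3.0372
Two-sided α = 0.05 → critical value z_{0.025} = 1.960.
Power = Φ(δ − 1.960) + Φ(−δ − 1.960) = Φ(1.077) + Φ(-4.997) = 0.8593 + 0.0000 = 0.8593.
Type II error: β = 1 − power = 1 − 0.8593 = 0.1407.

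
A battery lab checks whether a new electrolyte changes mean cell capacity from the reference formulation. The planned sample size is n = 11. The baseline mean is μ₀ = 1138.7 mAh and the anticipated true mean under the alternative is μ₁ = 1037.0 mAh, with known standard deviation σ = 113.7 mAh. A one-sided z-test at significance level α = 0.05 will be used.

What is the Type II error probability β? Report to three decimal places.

β ≈ 0.093

Standardized effect: d = |μ₁ − μ₀| / σ = |1037.0 − 1138.7| / 113.7 = 0.8945
Noncentrality parameter: δ = d·√n = 0.8945 × √11 = 2.9666
One-sided α = 0.05 → critical value z_{0.05} = 1.645.
Power = P(Z > 1.645 − δ) = Φ(1.322) = 0.9069.
Type II error: β = 1 − power = 1 − 0.9069 = 0.0931.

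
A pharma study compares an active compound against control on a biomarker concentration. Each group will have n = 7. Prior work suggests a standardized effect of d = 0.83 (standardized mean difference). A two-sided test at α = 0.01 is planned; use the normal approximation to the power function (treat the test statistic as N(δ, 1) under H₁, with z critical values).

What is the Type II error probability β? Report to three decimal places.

β ≈ 0.847

Noncentrality parameter: δ = d·√(n/2) = 0.83 × √(7/2) = 1.5528
Two-sided α = 0.01 → critical value z_{0.005} = 2.576.
Power = Φ(δ − 2.576) + Φ(−δ − 2.576) = Φ(-1.023) + Φ(-4.129) = 0.1531 + 0.0000 = 0.1532.
Type II error: β = 1 − power = 1 − 0.1532 = 0.8468.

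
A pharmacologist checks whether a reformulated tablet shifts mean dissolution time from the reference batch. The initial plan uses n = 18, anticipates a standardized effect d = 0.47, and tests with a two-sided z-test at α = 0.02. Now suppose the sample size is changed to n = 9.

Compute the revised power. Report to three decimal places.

Power ≈ 0.180

With n = 9: δ = d·√n = 0.47 × √9 = 1.4100. Critical value z_{0.01} = 2.326.
Revised power = Φ(δ − 2.326) + Φ(−δ − 2.326) = Φ(-0.916) + Φ(-3.736) = 0.1797 + 0.0001 = 0.1798.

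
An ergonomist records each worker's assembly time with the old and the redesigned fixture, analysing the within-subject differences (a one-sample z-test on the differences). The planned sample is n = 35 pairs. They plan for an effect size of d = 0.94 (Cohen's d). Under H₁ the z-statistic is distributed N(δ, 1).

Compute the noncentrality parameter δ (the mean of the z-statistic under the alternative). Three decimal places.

δ ≈ 5.561

The noncentrality parameter scales effect size by the design's sample-size factor: δ = d·√n = 0.94 × √35 = 5.5611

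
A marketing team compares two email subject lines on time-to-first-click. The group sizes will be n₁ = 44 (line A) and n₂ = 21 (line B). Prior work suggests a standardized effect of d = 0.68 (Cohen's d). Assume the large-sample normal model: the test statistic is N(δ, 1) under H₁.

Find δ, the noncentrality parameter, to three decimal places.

δ ≈ 2.564

δ = d / √(1/n₁ + 1/n₂) = 0.68 / √(1/44 + 1/21) = 2.5638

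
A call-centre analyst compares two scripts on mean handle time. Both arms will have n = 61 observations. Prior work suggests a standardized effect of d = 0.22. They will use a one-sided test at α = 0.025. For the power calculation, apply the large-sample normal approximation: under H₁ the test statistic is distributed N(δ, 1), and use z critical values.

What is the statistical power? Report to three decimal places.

Power ≈ 0.228

Noncentrality parameter: δ = d·√(n/2) = 0.22 × √(61/2) = 1.2150
Critical value for a one-sided test at α = 0.025: z_α = 1.960.
Power = Φ(δ − 1.960) = Φ(-0.745) = 0.2281.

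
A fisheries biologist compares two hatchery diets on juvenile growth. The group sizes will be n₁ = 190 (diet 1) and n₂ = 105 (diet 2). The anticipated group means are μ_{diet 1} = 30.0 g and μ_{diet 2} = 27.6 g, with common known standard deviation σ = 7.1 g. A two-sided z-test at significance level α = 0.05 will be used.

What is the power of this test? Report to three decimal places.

Standardized effect: d = |μ_{diet 1} − μ_{diet 2}| / σ = |30.0 − 27.6| / 7.1 = 0.3380
Noncentrality parameter: δ = d / √(1/n₁ + 1/n₂) = 0.3380 / √(1/190 + 1/105) = 2.7798
Critical value for a two-sided test at α = 0.05: z_{α/2} = 1.960.
Power = Φ(δ − 1.960) + Φ(−δ − 1.960) = Φ(0.820) + Φ(-4.740) = 0.7938 + 0.0000 = 0.7938.

Power ≈ 0.794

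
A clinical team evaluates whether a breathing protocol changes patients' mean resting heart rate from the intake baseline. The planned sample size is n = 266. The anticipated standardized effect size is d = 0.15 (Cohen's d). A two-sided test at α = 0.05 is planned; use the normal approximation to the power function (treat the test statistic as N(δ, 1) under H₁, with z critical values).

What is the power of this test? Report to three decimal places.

Noncentrality parameter: δ = d·√n = 0.15 × √266 = 2.4464
Critical value for a two-sided test at α = 0.05: z_{α/2} = 1.960.
Power = Φ(δ − 1.960) + Φ(−δ − 1.960) = Φ(0.486) + Φ(-4.406) = 0.6867 + 0.0000 = 0.6867.

Power ≈ 0.687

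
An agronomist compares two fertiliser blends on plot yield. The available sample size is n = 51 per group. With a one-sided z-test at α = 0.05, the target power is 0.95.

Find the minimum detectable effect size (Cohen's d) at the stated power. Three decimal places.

Need Φ(δ − 1.645) = 0.95, so δ = 1.645 + 1.645 = 3.290.
δ = d·√(n/2) ⇒ d = δ/√(n/2) = 3.290/√(51/2) = 0.6515.

d ≈ 0.651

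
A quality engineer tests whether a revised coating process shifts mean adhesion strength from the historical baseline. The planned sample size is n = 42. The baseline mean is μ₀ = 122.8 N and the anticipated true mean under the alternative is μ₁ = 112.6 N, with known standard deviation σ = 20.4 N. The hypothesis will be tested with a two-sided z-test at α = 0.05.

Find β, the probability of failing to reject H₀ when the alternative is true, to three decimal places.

β ≈ 0.100

Standardized effect: d = |μ₁ − μ₀| / σ = |112.6 − 122.8| / 20.4 = 0.5000
Noncentrality parameter: δ = d·√n = 0.5000 × √42 = 3.2404
Critical value for a two-sided test at α = 0.05: z_{α/2} = 1.960.
Power = Φ(δ − 1.960) + Φ(−δ − 1.960) = Φ(1.280) + Φ(-5.200) = 0.8998 + 0.0000 = 0.8998.
Type II error: β = 1 − power = 1 − 0.8998 = 0.1002.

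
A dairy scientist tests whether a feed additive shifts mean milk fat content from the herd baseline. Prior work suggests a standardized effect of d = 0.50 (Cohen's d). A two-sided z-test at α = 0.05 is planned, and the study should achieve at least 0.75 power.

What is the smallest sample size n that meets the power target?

n = 28

Set Φ(δ − 1.960) = 0.75; then δ − 1.960 = Φ⁻¹(0.75) = 0.674, giving δ = 2.634.
(For δ > 0 the lower-tail rejection region contributes negligibly to power, so the one-term inversion is standard.)
δ = d·√n ⇒ n = (δ/d)² = (2.634 / 0.50)² = 27.76.
Round up to the next whole unit.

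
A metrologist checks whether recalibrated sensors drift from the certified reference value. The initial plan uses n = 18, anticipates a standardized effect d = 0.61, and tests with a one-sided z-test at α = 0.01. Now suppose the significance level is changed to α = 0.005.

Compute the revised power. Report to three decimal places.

Power ≈ 0.505

δ = d·√n = 0.61 × √18 = 2.5880 (unchanged). New critical value: z_{0.005} = 2.576.
Revised power = P(Z > 2.576 − δ) = Φ(0.012) = 0.5049.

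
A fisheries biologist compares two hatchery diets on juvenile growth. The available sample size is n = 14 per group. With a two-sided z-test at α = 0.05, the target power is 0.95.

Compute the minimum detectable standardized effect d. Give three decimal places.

Need Φ(δ − 1.960) = 0.95, so δ = 1.960 + 1.645 = 3.605.
(The second rejection-region term Φ(−δ − z_{α/2}) is negligible and dropped.)
δ = d·√(n/2) ⇒ d = δ/√(n/2) = 3.605/√(14/2) = 1.3625.

d ≈ 1.362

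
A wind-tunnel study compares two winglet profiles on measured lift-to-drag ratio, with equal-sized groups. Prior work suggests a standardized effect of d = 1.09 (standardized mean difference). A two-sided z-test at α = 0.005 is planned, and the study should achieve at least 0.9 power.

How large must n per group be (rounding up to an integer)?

n = 29 per group

For power 0.9 need Φ(δ − z_{0.0025}) = 0.9, so δ = z_{0.0025} + z_{0.10} = 2.807 + 1.282 = 4.089.
(For δ > 0 the lower-tail rejection region contributes negligibly to power, so the one-term inversion is standard.)
δ = d·√(n/2) ⇒ n = 2(δ/d)² = 2 × (4.089 / 1.09)² = 28.14.
Round up to the next whole unit.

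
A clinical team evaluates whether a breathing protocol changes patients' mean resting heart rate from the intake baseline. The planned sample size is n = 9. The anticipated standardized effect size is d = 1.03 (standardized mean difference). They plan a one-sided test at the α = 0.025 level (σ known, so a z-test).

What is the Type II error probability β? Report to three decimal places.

β ≈ 0.129

Noncentrality parameter: δ = d·√n = 1.03 × √9 = 3.0900
One-sided α = 0.025 → critical value z_{0.025} = 1.960.
Power = P(Z > 1.960 − δ) = Φ(1.130) = 0.8708.
Type II error: β = 1 − power = 1 − 0.8708 = 0.1292.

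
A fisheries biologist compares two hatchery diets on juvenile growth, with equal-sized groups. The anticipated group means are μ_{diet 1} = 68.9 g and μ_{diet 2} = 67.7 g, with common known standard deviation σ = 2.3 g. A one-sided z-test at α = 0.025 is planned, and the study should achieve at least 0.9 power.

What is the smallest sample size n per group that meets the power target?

Standardized effect: d = |μ_{diet 1} − μ_{diet 2}| / σ = |68.9 − 67.7| / 2.3 = 0.5217
Set Φ(δ − 1.960) = 0.9; then δ − 1.960 = Φ⁻¹(0.9) = 1.282, giving δ = 3.242.
δ = d·√(n/2) ⇒ n = 2(δ/d)² = 2 × (3.242 / 0.5217)² = 77.20.
Rounding up, n = 78 per group.

n = 78 per group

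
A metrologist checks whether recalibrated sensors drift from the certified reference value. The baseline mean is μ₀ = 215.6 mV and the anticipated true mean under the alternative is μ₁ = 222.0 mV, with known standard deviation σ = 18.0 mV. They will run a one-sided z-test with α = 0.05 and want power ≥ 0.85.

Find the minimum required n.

n = 57

Standardized effect: d = |μ₁ − μ₀| / σ = |222.0 − 215.6| / 18.0 = 0.3556
Set Φ(δ − 1.645) = 0.85; then δ − 1.645 = Φ⁻¹(0.85) = 1.036, giving δ = 2.681.
δ = d·√n ⇒ n = (δ/d)² = (2.681 / 0.3556)² = 56.87.
Round up to the next whole unit.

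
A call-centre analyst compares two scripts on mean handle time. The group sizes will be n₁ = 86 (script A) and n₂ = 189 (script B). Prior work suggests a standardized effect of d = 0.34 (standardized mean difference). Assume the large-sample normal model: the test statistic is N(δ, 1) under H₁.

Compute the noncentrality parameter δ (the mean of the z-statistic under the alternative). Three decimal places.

δ ≈ 2.614

The noncentrality parameter scales effect size by the design's sample-size factor: δ = d / √(1/n₁ + 1/n₂) = 0.34 / √(1/86 + 1/189) = 2.6139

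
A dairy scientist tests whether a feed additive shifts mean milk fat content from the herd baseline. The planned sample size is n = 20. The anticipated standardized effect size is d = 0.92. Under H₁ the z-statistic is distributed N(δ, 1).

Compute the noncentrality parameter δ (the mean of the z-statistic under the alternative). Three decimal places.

δ = d·√n = 0.92 × √20 = 4.1144

δ ≈ 4.114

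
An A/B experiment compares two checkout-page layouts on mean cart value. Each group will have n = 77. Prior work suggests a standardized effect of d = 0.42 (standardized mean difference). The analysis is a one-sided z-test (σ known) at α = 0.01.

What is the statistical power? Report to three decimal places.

Noncentrality parameter: δ = d·√(n/2) = 0.42 × √(77/2) = 2.6060
One-sided α = 0.01 → critical value z_{0.01} = 2.326.
Power = P(Z > 2.326 − δ) = Φ(0.280) = 0.6101.

Power ≈ 0.610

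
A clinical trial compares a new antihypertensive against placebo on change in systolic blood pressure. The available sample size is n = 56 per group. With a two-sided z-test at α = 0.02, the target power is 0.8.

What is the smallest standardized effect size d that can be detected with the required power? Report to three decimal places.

Need Φ(δ − 2.326) = 0.8, so δ = 2.326 + 0.842 = 3.168.
(The second rejection-region term Φ(−δ − z_{α/2}) is negligible and dropped.)
δ = d·√(n/2) ⇒ d = δ/√(n/2) = 3.168/√(56/2) = 0.5987.

d ≈ 0.599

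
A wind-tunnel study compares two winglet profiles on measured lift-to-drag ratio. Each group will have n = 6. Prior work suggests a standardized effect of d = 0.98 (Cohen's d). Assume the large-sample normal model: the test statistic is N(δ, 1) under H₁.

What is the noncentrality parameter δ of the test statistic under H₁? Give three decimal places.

δ ≈ 1.697

The noncentrality parameter scales effect size by the design's sample-size factor: δ = d·√(n/2) = 0.98 × √(6/2) = 1.6974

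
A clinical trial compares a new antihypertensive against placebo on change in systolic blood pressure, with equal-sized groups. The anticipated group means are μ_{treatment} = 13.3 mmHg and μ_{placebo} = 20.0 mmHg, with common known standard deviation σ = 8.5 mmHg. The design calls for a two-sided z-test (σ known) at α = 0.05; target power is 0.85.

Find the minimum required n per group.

n = 29 per group

Standardized effect: d = |μ_{treatment} − μ_{placebo}| / σ = |13.3 − 20.0| / 8.5 = 0.7882
Set Φ(δ − 1.960) = 0.85; then δ − 1.960 = Φ⁻¹(0.85) = 1.036, giving δ = 2.996.
(For δ > 0 the lower-tail rejection region contributes negligibly to power, so the one-term inversion is standard.)
δ = d·√(n/2) ⇒ n = 2(δ/d)² = 2 × (2.996 / 0.7882)² = 28.90.
Round up to the next whole unit.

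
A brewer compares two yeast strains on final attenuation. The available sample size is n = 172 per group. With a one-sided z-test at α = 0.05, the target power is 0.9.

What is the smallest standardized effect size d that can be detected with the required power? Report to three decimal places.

d ≈ 0.316

Need Φ(δ − 1.645) = 0.9, so δ = 1.645 + 1.282 = 2.926.
δ = d·√(n/2) ⇒ d = δ/√(n/2) = 2.926/√(172/2) = 0.3156.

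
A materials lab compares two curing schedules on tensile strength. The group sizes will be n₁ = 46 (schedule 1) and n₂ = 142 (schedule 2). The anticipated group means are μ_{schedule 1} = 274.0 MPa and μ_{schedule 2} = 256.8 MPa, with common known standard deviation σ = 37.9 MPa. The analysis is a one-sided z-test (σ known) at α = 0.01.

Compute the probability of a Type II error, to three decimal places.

β ≈ 0.364

Standardized effect: d = |μ_{schedule 1} − μ_{schedule 2}| / σ = |274.0 − 256.8| / 37.9 = 0.4538
Noncentrality parameter: δ = d / √(1/n₁ + 1/n₂) = 0.4538 / √(1/46 + 1/142) = 2.6751
One-sided α = 0.01 → critical value z_{0.01} = 2.326.
Power = P(Z > 2.326 − δ) = Φ(0.349) = 0.6363.
Type II error: β = 1 − power = 1 − 0.6363 = 0.3637.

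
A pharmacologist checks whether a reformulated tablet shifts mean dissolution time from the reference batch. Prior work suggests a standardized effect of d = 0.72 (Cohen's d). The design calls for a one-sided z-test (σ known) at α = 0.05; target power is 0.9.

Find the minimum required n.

n = 17

Set Φ(δ − 1.645) = 0.9; then δ − 1.645 = Φ⁻¹(0.9) = 1.282, giving δ = 2.926.
δ = d·√n ⇒ n = (δ/d)² = (2.926 / 0.72)² = 16.52.
Round up to the next whole unit.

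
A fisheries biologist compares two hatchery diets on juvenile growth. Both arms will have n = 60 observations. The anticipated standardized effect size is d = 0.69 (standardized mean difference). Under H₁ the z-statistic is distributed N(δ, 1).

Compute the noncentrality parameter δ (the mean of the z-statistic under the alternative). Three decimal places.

δ ≈ 3.779

The noncentrality parameter scales effect size by the design's sample-size factor: δ = d·√(n/2) = 0.69 × √(60/2) = 3.7793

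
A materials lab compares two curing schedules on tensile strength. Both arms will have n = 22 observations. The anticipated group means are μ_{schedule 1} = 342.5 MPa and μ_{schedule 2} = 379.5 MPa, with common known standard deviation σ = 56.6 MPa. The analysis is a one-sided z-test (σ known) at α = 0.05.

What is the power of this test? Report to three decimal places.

Standardized effect: d = |μ_{schedule 1} − μ_{schedule 2}| / σ = |342.5 − 379.5| / 56.6 = 0.6537
Noncentrality parameter: δ = d·√(n/2) = 0.6537 × √(22/2) = 2.1681
One-sided α = 0.05 → critical value z_{0.05} = 1.645.
Power = Φ(δ − 1.645) = Φ(0.523) = 0.6996.

Power ≈ 0.700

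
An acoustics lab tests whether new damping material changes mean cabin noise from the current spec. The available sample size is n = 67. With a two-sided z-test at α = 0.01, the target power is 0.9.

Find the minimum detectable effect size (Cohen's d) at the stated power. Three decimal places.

d ≈ 0.471

Required noncentrality: δ = z_{0.005} + z_{0.10} = 2.576 + 1.282 = 3.857.
(Lower-tail contribution to power is negligible for δ > 0.)
δ = d·√n ⇒ d = δ/√n = 3.857/√67 = 0.4713.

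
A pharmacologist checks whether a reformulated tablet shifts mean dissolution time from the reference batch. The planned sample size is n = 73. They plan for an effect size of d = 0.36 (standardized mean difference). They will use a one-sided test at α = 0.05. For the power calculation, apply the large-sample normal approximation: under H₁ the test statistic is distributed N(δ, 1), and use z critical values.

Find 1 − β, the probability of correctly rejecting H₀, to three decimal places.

Power ≈ 0.924

Noncentrality parameter: δ = d·√n = 0.36 × √73 = 3.0758
Critical value for a one-sided test at α = 0.05: z_α = 1.645.
Power = Φ(δ − 1.645) = Φ(1.431) = 0.9238.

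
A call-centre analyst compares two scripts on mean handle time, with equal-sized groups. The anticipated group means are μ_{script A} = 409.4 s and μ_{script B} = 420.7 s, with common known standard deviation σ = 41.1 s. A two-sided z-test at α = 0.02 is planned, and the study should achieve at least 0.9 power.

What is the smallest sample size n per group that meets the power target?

Standardized effect: d = |μ_{script A} − μ_{script B}| / σ = |409.4 − 420.7| / 41.1 = 0.2749
For power 0.9 need Φ(δ − z_{0.01}) = 0.9, so δ = z_{0.01} + z_{0.10} = 2.326 + 1.282 = 3.608.
(For δ > 0 the lower-tail rejection region contributes negligibly to power, so the one-term inversion is standard.)
δ = d·√(n/2) ⇒ n = 2(δ/d)² = 2 × (3.608 / 0.2749)² = 344.40.
Rounding up, n = 345 per group.

n = 345 per group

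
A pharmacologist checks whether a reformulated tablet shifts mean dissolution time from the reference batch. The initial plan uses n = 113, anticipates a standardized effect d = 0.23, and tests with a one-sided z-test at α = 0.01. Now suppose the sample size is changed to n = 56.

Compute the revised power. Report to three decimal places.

Power ≈ 0.273

With n = 56: δ = d·√n = 0.23 × √56 = 1.7212. Critical value z_{0.01} = 2.326.
Revised power = P(Z > 2.326 − δ) = Φ(-0.605) = 0.2725.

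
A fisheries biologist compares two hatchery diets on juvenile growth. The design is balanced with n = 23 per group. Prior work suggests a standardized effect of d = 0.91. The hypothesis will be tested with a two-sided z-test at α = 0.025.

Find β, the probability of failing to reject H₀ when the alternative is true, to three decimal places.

β ≈ 0.199

Noncentrality parameter: δ = d·√(n/2) = 0.91 × √(23/2) = 3.0860
Two-sided α = 0.025 → critical value z_{0.0125} = 2.241.
Power = Φ(δ − 2.241) + Φ(−δ − 2.241) = Φ(0.845) + Φ(-5.327) = 0.8008 + 0.0000 = 0.8008.
Type II error: β = 1 − power = 1 − 0.8008 = 0.1992.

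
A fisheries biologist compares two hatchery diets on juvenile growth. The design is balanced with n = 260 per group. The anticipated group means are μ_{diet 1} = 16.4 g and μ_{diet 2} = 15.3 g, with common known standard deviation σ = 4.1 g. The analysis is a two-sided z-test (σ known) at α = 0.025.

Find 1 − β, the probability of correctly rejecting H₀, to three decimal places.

Standardized effect: d = |μ_{diet 1} − μ_{diet 2}| / σ = |16.4 − 15.3| / 4.1 = 0.2683
Noncentrality parameter: δ = d·√(n/2) = 0.2683 × √(260/2) = 3.0590
Critical value for a two-sided test at α = 0.025: z_{α/2} = 2.241.
Power = Φ(δ − 2.241) + Φ(−δ − 2.241) = Φ(0.818) + Φ(-5.300) = 0.7932 + 0.0000 = 0.7932.

Power ≈ 0.793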